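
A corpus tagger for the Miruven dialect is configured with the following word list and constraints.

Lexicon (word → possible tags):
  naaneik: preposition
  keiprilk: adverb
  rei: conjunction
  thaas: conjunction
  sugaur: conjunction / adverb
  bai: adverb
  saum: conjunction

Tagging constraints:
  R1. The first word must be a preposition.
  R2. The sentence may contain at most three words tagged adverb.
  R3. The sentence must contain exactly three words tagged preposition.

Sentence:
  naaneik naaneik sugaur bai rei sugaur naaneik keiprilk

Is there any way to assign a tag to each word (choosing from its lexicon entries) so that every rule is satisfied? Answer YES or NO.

YES

Candidates per position — 1:naaneik {preposition}; 2:naaneik {preposition}; 3:sugaur {conjunction,adverb}; 4:bai {adverb}; 5:rei {conjunction}; 6:sugaur {conjunction,adverb}; 7:naaneik {preposition}; 8:keiprilk {adverb}.
One satisfying assignment: preposition preposition conjunction adverb conjunction adverb preposition adverb.
Verifying each rule — rule 1 holds; rule 2 holds; rule 3 holds.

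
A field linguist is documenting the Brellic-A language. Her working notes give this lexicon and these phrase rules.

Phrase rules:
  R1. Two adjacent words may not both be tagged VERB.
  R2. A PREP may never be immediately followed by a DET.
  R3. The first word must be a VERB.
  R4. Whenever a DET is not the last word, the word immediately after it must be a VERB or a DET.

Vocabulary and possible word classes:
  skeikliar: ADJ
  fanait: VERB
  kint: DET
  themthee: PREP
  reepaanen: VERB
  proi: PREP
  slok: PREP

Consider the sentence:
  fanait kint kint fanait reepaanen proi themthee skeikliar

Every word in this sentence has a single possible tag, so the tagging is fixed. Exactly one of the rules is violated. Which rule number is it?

1

Fixed tagging: VERB DET DET VERB VERB PREP PREP ADJ.
Checking each rule: R1 fails, R2 ok, R3 ok, R4 ok.
Only rule 1 fails.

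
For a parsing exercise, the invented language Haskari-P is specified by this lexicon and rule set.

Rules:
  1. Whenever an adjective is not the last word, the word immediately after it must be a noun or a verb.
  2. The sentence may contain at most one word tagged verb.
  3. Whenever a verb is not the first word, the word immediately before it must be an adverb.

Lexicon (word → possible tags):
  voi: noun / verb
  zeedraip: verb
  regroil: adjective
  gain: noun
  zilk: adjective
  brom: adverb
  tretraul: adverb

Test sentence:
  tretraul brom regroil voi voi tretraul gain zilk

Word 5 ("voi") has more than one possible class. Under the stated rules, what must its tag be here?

noun

Candidates per position — 1:tretraul {adverb}; 2:brom {adverb}; 3:regroil {adjective}; 4:voi {noun,verb}; 5:voi {noun,verb}; 6:tretraul {adverb}; 7:gain {noun}; 8:zilk {adjective}.
Position 4: verb is ruled out by rule 3; that leaves noun.
Position 5: verb is ruled out by rule 3; that leaves noun.
So the tagging must be: adverb adverb adjective noun noun adverb noun adjective.
Verifying each rule — rule 1 holds; rule 2 holds; rule 3 holds.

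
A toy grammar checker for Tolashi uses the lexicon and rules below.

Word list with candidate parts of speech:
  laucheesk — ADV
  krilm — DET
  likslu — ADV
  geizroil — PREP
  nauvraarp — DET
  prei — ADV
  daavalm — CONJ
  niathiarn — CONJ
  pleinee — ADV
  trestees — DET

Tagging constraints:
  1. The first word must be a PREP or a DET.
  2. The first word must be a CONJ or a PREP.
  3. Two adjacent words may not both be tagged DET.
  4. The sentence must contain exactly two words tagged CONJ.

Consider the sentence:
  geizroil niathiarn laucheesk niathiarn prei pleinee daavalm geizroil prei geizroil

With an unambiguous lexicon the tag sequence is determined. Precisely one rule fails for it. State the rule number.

4

Fixed tagging: PREP CONJ ADV CONJ ADV ADV CONJ PREP ADV PREP.
Applying the rules: R1 ok, R2 ok, R3 ok, R4 fails.
Only rule 4 fails.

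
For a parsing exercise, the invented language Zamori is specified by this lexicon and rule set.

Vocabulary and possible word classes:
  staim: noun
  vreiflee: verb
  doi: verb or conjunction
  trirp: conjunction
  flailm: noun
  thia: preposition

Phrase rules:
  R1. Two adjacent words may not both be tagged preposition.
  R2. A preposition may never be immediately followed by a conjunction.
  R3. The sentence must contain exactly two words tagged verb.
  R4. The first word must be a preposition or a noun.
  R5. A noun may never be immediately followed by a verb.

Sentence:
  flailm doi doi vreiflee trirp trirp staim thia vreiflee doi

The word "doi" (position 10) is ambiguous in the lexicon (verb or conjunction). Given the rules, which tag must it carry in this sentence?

Candidates per position — 1:flailm {noun}; 2:doi {verb,conjunction}; 3:doi {verb,conjunction}; 4:vreiflee {verb}; 5:trirp {conjunction}; 6:trirp {conjunction}; 7:staim {noun}; 8:thia {preposition}; 9:vreiflee {verb}; 10:doi {verb,conjunction}.
Position 2: verb is ruled out by rule 3; that leaves conjunction.
Position 3: verb is ruled out by rule 3; that leaves conjunction.
Position 10: verb is ruled out by rule 3; that leaves conjunction.
The unique satisfying tagging is: noun conjunction conjunction verb conjunction conjunction noun preposition verb conjunction.
Rule-by-rule: rule 1 holds; rule 2 holds; rule 3 holds; rule 4 holds; rule 5 holds.

conjunction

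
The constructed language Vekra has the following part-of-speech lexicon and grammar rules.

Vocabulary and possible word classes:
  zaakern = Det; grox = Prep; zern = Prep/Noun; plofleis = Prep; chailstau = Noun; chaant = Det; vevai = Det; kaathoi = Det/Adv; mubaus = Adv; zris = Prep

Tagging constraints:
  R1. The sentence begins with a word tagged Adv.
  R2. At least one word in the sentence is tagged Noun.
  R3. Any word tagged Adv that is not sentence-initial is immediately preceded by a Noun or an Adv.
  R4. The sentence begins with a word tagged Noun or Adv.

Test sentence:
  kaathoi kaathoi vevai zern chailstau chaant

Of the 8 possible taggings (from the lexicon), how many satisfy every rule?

4

Candidates per position — 1:kaathoi {Det,Adv}; 2:kaathoi {Det,Adv}; 3:vevai {Det}; 4:zern {Prep,Noun}; 5:chailstau {Noun}; 6:chaant {Det}.
There are 8 candidate sequences in total.
The sequences that satisfy every rule: Adv Det Det Prep Noun Det; Adv Det Det Noun Noun Det; Adv Adv Det Prep Noun Det; Adv Adv Det Noun Noun Det.
Count = 4.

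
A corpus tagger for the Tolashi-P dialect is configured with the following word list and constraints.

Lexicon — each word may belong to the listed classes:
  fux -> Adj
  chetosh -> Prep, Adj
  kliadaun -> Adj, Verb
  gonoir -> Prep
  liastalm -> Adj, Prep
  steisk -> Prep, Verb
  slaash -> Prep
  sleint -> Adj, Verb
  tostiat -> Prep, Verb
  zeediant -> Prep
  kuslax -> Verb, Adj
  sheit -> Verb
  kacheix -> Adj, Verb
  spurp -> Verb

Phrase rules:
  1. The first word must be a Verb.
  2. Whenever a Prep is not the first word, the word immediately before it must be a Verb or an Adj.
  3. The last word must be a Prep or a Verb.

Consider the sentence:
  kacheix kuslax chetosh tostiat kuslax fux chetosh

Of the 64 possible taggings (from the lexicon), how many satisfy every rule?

Candidates per position — 1:kacheix {Adj,Verb}; 2:kuslax {Verb,Adj}; 3:chetosh {Prep,Adj}; 4:tostiat {Prep,Verb}; 5:kuslax {Verb,Adj}; 6:fux {Adj}; 7:chetosh {Prep,Adj}.
There are 64 candidate sequences in total.
Checking each against the rules leaves 12 sequences.
Count = 12.

12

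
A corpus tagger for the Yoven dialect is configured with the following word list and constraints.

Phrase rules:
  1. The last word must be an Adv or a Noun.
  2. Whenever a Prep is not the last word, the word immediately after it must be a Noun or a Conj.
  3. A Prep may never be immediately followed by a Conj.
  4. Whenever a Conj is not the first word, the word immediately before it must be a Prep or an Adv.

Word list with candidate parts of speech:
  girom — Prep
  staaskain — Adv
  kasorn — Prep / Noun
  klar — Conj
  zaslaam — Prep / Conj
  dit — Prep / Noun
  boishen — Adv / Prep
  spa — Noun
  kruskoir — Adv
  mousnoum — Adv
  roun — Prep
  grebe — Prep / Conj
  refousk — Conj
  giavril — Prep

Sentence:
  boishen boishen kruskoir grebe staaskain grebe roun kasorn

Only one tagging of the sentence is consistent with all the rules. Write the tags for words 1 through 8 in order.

Adv Adv Adv Conj Adv Conj Prep Noun

Candidates per position — 1:boishen {Adv,Prep}; 2:boishen {Adv,Prep}; 3:kruskoir {Adv}; 4:grebe {Prep,Conj}; 5:staaskain {Adv}; 6:grebe {Prep,Conj}; 7:roun {Prep}; 8:kasorn {Prep,Noun}.
Position 1: Prep is ruled out by rule 2; that leaves Adv.
Position 2: Prep is ruled out by rule 2; that leaves Adv.
Position 4: Prep is ruled out by rule 2; that leaves Conj.
Position 6: Prep is ruled out by rule 2; that leaves Conj.
Position 8: Prep is ruled out by rule 1; that leaves Noun.
That leaves exactly one tagging: Adv Adv Adv Conj Adv Conj Prep Noun.
Check: rule 1 ok; rule 2 ok; rule 3 ok; rule 4 ok.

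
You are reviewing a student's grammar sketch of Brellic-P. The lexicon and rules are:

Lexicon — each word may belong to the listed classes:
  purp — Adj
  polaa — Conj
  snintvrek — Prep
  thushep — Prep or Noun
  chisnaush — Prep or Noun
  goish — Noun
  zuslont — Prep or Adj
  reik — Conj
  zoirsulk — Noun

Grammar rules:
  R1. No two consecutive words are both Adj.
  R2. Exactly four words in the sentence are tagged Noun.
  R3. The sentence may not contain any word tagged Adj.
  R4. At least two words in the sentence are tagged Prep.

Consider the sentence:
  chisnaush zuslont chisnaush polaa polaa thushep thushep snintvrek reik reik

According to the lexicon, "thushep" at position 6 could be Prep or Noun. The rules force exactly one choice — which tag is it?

Noun

Candidates per position — 1:chisnaush {Prep,Noun}; 2:zuslont {Prep,Adj}; 3:chisnaush {Prep,Noun}; 4:polaa {Conj}; 5:polaa {Conj}; 6:thushep {Prep,Noun}; 7:thushep {Prep,Noun}; 8:snintvrek {Prep}; 9:reik {Conj}; 10:reik {Conj}.
Position 1: tagging it Prep would leave rule 2 unsatisfiable, so it must be Noun.
Position 2: tagging it Adj would leave rule 3 unsatisfiable, so it must be Prep.
Position 3: tagging it Prep would leave rule 2 unsatisfiable, so it must be Noun.
Position 6: tagging it Prep would leave rule 2 unsatisfiable, so it must be Noun.
Position 7: tagging it Prep would leave rule 2 unsatisfiable, so it must be Noun.
The unique satisfying tagging is: Noun Prep Noun Conj Conj Noun Noun Prep Conj Conj.
Check: rule 1 holds; rule 2 holds; rule 3 holds; rule 4 holds.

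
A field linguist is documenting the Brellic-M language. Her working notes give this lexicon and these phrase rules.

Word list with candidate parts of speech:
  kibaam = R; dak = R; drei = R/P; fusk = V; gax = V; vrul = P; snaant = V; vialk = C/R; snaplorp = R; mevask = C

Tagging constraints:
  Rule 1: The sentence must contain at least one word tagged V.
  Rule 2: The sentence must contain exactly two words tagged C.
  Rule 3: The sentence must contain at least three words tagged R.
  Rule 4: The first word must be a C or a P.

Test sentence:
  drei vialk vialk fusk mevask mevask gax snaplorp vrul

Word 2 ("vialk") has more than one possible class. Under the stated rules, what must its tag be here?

Candidates per position — 1:drei {R,P}; 2:vialk {C,R}; 3:vialk {C,R}; 4:fusk {V}; 5:mevask {C}; 6:mevask {C}; 7:gax {V}; 8:snaplorp {R}; 9:vrul {P}.
At position 1, choosing R makes rule 4 impossible to satisfy; hence P.
At position 2, choosing C makes rule 2 impossible to satisfy; hence R.
At position 3, choosing C makes rule 2 impossible to satisfy; hence R.
That leaves exactly one tagging: P R R V C C V R P.
Rule-by-rule: rule 1 satisfied; rule 2 satisfied; rule 3 satisfied; rule 4 satisfied.

R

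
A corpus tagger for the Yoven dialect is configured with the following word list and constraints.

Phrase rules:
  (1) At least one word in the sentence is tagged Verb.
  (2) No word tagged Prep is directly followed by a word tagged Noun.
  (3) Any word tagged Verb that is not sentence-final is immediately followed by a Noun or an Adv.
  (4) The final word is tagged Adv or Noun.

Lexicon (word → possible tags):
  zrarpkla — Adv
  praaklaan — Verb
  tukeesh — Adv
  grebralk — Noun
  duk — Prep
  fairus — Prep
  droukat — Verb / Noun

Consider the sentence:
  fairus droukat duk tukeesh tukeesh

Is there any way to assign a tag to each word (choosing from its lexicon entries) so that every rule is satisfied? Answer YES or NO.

NO

Candidates per position — 1:fairus {Prep}; 2:droukat {Verb,Noun}; 3:duk {Prep}; 4:tukeesh {Adv}; 5:tukeesh {Adv}.
Every candidate sequence violates at least one rule; no consistent tagging exists.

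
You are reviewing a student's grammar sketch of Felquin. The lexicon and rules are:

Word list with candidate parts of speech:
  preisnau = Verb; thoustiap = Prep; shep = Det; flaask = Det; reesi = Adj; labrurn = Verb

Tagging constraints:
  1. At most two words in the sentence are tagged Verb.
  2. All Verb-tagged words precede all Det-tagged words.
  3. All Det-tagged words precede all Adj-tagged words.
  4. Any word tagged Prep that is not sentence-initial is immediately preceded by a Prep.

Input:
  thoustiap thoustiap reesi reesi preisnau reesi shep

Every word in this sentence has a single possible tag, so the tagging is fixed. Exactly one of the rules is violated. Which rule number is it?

3

Fixed tagging: Prep Prep Adj Adj Verb Adj Det.
Rule check: R1 pass, R2 pass, R3 fail, R4 pass.
Only rule 3 fails.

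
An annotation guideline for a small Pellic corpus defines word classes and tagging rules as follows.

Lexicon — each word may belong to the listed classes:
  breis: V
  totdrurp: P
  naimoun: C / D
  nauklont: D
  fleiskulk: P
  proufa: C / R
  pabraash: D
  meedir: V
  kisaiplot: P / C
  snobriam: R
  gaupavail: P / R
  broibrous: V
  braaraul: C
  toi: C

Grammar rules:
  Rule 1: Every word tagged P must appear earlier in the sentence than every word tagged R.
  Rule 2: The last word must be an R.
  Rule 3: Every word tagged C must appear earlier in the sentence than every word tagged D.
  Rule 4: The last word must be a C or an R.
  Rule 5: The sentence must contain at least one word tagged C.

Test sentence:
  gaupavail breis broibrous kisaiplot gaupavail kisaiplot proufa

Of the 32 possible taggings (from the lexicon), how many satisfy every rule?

6

Candidates per position — 1:gaupavail {P,R}; 2:breis {V}; 3:broibrous {V}; 4:kisaiplot {P,C}; 5:gaupavail {P,R}; 6:kisaiplot {P,C}; 7:proufa {C,R}.
There are 32 candidate sequences in total.
Checking each against the rules leaves 6 sequences.
Count = 6.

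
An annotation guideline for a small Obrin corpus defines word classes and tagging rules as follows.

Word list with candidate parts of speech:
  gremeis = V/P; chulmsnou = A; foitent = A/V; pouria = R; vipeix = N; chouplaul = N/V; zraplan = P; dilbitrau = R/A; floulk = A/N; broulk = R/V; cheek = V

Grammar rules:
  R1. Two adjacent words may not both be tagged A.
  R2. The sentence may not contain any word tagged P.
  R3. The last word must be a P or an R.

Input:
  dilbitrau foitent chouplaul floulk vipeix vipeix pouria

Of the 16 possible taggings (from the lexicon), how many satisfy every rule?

Candidates per position — 1:dilbitrau {R,A}; 2:foitent {A,V}; 3:chouplaul {N,V}; 4:floulk {A,N}; 5:vipeix {N}; 6:vipeix {N}; 7:pouria {R}.
There are 16 candidate sequences in total.
Checking each against the rules leaves 12 sequences.
Count = 12.

12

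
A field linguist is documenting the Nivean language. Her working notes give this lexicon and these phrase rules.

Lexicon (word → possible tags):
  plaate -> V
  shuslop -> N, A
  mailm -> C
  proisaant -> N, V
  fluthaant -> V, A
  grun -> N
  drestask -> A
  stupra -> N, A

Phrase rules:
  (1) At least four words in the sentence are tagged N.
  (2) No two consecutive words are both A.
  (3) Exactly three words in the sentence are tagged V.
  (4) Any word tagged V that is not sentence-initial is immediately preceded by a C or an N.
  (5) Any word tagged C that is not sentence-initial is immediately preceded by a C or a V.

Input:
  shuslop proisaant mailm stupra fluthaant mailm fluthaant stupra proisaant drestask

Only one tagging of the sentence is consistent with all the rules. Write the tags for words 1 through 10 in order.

Candidates per position — 1:shuslop {N,A}; 2:proisaant {N,V}; 3:mailm {C}; 4:stupra {N,A}; 5:fluthaant {V,A}; 6:mailm {C}; 7:fluthaant {V,A}; 8:stupra {N,A}; 9:proisaant {N,V}; 10:drestask {A}.
Position 2: N is ruled out by rule 5; that leaves V.
Position 4: A is ruled out by rule 1; that leaves N.
Position 5: A is ruled out by rule 5; that leaves V.
Position 8: A is ruled out by rule 1; that leaves N.
Position 9: V is ruled out by rule 1; that leaves N.
Position 1: A is ruled out by rule 1; that leaves N.
Position 7: A is ruled out by rule 3; that leaves V.
So the tagging must be: N V C N V C V N N A.
Verifying each rule — rule 1 ✓; rule 2 ✓; rule 3 ✓; rule 4 ✓; rule 5 ✓.

N V C N V C V N N A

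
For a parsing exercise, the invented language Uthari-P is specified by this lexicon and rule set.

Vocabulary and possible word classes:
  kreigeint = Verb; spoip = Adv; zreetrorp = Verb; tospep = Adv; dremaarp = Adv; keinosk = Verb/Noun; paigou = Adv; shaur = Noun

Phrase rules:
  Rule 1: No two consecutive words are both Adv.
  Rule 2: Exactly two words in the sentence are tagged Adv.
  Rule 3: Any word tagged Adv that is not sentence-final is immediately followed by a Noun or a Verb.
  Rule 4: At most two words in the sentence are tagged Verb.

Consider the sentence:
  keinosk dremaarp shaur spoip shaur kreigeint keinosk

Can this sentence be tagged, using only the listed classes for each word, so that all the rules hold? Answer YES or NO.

YES

Candidates per position — 1:keinosk {Verb,Noun}; 2:dremaarp {Adv}; 3:shaur {Noun}; 4:spoip {Adv}; 5:shaur {Noun}; 6:kreigeint {Verb}; 7:keinosk {Verb,Noun}.
One satisfying assignment: Noun Adv Noun Adv Noun Verb Noun.
Check: rule 1 satisfied; rule 2 satisfied; rule 3 satisfied; rule 4 satisfied.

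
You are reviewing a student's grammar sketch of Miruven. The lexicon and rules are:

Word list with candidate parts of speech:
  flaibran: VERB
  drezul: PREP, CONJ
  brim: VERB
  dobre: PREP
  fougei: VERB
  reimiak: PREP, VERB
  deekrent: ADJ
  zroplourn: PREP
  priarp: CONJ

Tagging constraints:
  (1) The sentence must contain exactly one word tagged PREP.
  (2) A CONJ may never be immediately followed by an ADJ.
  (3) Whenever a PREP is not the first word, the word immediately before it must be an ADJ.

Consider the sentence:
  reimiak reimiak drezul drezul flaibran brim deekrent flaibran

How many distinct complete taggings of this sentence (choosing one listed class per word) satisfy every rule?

1

Candidates per position — 1:reimiak {PREP,VERB}; 2:reimiak {PREP,VERB}; 3:drezul {PREP,CONJ}; 4:drezul {PREP,CONJ}; 5:flaibran {VERB}; 6:brim {VERB}; 7:deekrent {ADJ}; 8:flaibran {VERB}.
There are 16 candidate sequences in total.
The sequences that satisfy every rule: PREP VERB CONJ CONJ VERB VERB ADJ VERB.
Count = 1.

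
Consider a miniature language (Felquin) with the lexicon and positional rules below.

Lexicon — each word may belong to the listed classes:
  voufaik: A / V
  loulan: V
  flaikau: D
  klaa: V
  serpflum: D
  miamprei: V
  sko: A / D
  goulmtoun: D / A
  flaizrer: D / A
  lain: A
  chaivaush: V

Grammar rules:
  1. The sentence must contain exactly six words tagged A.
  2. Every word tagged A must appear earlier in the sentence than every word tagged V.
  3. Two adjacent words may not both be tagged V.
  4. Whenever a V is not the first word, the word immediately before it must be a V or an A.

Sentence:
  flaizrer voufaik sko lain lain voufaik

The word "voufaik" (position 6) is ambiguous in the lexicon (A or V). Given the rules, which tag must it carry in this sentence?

Candidates per position — 1:flaizrer {D,A}; 2:voufaik {A,V}; 3:sko {A,D}; 4:lain {A}; 5:lain {A}; 6:voufaik {A,V}.
Word 1 cannot be D — rule 1 would then fail for every completion. It is A.
Word 2 cannot be V — rule 1 would then fail for every completion. It is A.
Word 3 cannot be D — rule 1 would then fail for every completion. It is A.
Word 6 cannot be V — rule 1 would then fail for every completion. It is A.
That leaves exactly one tagging: A A A A A A.
Checking: rule 1 ✓; rule 2 ✓; rule 3 ✓; rule 4 ✓.

A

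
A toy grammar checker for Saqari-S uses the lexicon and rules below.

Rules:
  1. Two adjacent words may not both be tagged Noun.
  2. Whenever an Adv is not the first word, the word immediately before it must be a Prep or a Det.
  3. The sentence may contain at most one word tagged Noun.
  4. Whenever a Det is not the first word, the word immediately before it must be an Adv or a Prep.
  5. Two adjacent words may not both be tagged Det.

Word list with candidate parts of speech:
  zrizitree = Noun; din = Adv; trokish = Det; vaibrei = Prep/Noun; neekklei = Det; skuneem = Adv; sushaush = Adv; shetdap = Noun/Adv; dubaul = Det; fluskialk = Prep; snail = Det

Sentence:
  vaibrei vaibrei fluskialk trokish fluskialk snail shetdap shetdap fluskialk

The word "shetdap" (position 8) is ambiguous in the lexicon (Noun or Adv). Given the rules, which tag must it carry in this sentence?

Noun

Candidates per position — 1:vaibrei {Prep,Noun}; 2:vaibrei {Prep,Noun}; 3:fluskialk {Prep}; 4:trokish {Det}; 5:fluskialk {Prep}; 6:snail {Det}; 7:shetdap {Noun,Adv}; 8:shetdap {Noun,Adv}; 9:fluskialk {Prep}.
At position 8, choosing Adv makes rule 2 impossible to satisfy; hence Noun.
At position 1, choosing Noun makes rule 3 impossible to satisfy; hence Prep.
At position 2, choosing Noun makes rule 3 impossible to satisfy; hence Prep.
At position 7, choosing Noun makes rule 1 impossible to satisfy; hence Adv.
The only consistent sequence is: Prep Prep Prep Det Prep Det Adv Noun Prep.
Rule-by-rule: rule 1 ✓; rule 2 ✓; rule 3 ✓; rule 4 ✓; rule 5 ✓.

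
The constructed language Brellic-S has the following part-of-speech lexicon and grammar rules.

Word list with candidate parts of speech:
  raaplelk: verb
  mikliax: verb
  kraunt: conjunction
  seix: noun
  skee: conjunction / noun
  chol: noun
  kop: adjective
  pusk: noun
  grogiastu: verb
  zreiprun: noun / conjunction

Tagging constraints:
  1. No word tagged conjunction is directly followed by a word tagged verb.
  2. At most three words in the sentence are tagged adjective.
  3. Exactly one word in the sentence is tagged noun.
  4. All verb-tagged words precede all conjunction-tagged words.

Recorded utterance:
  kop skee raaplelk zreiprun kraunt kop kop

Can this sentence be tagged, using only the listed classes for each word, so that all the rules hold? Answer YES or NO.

Candidates per position — 1:kop {adjective}; 2:skee {conjunction,noun}; 3:raaplelk {verb}; 4:zreiprun {noun,conjunction}; 5:kraunt {conjunction}; 6:kop {adjective}; 7:kop {adjective}.
One satisfying assignment: adjective noun verb conjunction conjunction adjective adjective.
Check: rule 1 ok; rule 2 ok; rule 3 ok; rule 4 ok.

YES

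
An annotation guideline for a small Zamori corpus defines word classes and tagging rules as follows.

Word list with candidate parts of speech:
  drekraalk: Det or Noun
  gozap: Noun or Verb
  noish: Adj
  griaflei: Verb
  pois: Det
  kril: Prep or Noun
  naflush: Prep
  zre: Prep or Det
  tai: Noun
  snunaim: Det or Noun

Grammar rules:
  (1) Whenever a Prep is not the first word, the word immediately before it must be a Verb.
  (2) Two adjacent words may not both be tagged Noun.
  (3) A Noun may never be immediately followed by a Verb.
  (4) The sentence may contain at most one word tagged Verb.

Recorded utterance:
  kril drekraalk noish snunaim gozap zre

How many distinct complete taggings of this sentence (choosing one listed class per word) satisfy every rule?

Candidates per position — 1:kril {Prep,Noun}; 2:drekraalk {Det,Noun}; 3:noish {Adj}; 4:snunaim {Det,Noun}; 5:gozap {Noun,Verb}; 6:zre {Prep,Det}.
There are 32 candidate sequences in total.
Checking each against the rules leaves 9 sequences.
Count = 9.

9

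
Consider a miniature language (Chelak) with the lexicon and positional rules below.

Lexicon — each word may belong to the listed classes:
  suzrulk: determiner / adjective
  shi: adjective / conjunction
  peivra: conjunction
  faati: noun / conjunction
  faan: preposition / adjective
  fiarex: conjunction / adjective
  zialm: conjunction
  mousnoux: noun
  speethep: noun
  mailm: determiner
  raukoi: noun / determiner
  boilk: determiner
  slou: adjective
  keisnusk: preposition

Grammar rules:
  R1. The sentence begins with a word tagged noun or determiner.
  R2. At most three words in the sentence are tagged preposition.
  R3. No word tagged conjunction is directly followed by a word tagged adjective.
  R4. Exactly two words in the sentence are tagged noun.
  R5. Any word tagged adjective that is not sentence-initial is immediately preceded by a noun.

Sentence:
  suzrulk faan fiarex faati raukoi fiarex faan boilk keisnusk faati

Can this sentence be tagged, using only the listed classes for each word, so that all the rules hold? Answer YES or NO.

Candidates per position — 1:suzrulk {determiner,adjective}; 2:faan {preposition,adjective}; 3:fiarex {conjunction,adjective}; 4:faati {noun,conjunction}; 5:raukoi {noun,determiner}; 6:fiarex {conjunction,adjective}; 7:faan {preposition,adjective}; 8:boilk {determiner}; 9:keisnusk {preposition}; 10:faati {noun,conjunction}.
One satisfying assignment: determiner preposition conjunction conjunction noun conjunction preposition determiner preposition noun.
Checking: rule 1 ✓; rule 2 ✓; rule 3 ✓; rule 4 ✓; rule 5 ✓.

YES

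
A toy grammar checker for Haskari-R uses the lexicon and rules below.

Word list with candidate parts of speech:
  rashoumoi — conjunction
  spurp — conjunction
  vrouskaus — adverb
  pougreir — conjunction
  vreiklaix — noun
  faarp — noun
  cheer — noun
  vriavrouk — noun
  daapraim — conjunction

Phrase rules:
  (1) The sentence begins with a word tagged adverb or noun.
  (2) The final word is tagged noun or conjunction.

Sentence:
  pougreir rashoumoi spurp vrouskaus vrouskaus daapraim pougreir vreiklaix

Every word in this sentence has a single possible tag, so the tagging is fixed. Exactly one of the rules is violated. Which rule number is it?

1

Fixed tagging: conjunction conjunction conjunction adverb adverb conjunction conjunction noun.
Rule check: R1 fails, R2 ok.
Only rule 1 fails.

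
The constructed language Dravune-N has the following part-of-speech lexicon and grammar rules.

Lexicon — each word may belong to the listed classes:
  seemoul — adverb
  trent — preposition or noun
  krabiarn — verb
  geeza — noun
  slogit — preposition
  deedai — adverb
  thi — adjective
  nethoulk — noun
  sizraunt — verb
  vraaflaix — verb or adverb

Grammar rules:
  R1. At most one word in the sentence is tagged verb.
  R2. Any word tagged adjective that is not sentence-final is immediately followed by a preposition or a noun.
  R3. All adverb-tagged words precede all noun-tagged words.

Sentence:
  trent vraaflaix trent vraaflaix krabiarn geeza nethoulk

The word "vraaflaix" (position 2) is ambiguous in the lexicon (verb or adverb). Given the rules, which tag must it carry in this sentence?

adverb

Candidates per position — 1:trent {preposition,noun}; 2:vraaflaix {verb,adverb}; 3:trent {preposition,noun}; 4:vraaflaix {verb,adverb}; 5:krabiarn {verb}; 6:geeza {noun}; 7:nethoulk {noun}.
Word 2 cannot be verb — rule 1 would then fail for every completion. It is adverb.
Word 4 cannot be verb — rule 1 would then fail for every completion. It is adverb.
Word 1 cannot be noun — rule 3 would then fail for every completion. It is preposition.
Word 3 cannot be noun — rule 3 would then fail for every completion. It is preposition.
That leaves exactly one tagging: preposition adverb preposition adverb verb noun noun.
Check: rule 1 holds; rule 2 holds; rule 3 holds.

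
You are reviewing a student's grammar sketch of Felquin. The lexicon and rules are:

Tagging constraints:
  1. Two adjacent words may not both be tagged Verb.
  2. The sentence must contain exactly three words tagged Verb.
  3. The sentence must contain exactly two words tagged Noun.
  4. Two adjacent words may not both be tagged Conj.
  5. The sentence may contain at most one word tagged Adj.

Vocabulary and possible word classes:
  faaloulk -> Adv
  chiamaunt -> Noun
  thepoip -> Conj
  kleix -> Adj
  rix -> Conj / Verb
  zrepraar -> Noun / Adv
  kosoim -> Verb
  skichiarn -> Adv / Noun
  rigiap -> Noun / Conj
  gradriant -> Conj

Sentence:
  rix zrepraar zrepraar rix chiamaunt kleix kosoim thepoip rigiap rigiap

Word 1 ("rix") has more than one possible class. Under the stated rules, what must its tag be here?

Candidates per position — 1:rix {Conj,Verb}; 2:zrepraar {Noun,Adv}; 3:zrepraar {Noun,Adv}; 4:rix {Conj,Verb}; 5:chiamaunt {Noun}; 6:kleix {Adj}; 7:kosoim {Verb}; 8:thepoip {Conj}; 9:rigiap {Noun,Conj}; 10:rigiap {Noun,Conj}.
Word 1 cannot be Conj — rule 2 would then fail for every completion. It is Verb.
Word 4 cannot be Conj — rule 2 would then fail for every completion. It is Verb.
Word 9 cannot be Conj — rule 4 would then fail for every completion. It is Noun.
Word 10 cannot be Noun — rule 3 would then fail for every completion. It is Conj.
Word 2 cannot be Noun — rule 3 would then fail for every completion. It is Adv.
Word 3 cannot be Noun — rule 3 would then fail for every completion. It is Adv.
So the tagging must be: Verb Adv Adv Verb Noun Adj Verb Conj Noun Conj.
Check: rule 1 satisfied; rule 2 satisfied; rule 3 satisfied; rule 4 satisfied; rule 5 satisfied.

Verb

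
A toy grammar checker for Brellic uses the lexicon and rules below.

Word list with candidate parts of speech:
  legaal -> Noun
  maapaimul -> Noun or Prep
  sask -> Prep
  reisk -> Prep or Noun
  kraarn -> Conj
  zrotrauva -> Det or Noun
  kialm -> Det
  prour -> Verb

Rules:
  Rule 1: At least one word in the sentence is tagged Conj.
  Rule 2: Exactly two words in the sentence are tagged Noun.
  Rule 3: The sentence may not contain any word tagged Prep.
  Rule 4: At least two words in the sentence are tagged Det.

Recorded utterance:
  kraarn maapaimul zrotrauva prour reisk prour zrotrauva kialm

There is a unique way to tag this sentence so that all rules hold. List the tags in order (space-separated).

Conj Noun Det Verb Noun Verb Det Det

Candidates per position — 1:kraarn {Conj}; 2:maapaimul {Noun,Prep}; 3:zrotrauva {Det,Noun}; 4:prour {Verb}; 5:reisk {Prep,Noun}; 6:prour {Verb}; 7:zrotrauva {Det,Noun}; 8:kialm {Det}.
Word 2 cannot be Prep — rule 3 would then fail for every completion. It is Noun.
Word 5 cannot be Prep — rule 3 would then fail for every completion. It is Noun.
Word 7 cannot be Noun — rule 2 would then fail for every completion. It is Det.
Word 3 cannot be Noun — rule 2 would then fail for every completion. It is Det.
That leaves exactly one tagging: Conj Noun Det Verb Noun Verb Det Det.
Rule-by-rule: rule 1 satisfied; rule 2 satisfied; rule 3 satisfied; rule 4 satisfied.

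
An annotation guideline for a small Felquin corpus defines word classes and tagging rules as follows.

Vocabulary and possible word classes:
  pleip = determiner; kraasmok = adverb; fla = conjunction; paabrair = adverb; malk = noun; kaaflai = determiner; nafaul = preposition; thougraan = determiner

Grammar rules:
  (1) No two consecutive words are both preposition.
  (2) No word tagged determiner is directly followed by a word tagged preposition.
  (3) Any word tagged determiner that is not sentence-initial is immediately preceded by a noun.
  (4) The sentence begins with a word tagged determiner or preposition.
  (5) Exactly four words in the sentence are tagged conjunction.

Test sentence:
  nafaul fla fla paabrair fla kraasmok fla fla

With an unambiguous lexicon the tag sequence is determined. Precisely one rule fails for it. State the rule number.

Fixed tagging: preposition conjunction conjunction adverb conjunction adverb conjunction conjunction.
Applying the rules: R1 pass, R2 pass, R3 pass, R4 pass, R5 fail.
Only rule 5 fails.

5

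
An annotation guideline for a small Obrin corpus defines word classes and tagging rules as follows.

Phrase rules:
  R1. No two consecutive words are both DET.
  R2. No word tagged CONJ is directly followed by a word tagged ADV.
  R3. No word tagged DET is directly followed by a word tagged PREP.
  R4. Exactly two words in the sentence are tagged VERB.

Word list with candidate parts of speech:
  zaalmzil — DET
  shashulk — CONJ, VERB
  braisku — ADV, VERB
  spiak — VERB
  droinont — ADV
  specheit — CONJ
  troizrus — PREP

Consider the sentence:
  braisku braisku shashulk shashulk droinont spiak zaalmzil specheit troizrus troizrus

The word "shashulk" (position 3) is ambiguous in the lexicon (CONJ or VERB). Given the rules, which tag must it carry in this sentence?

CONJ

Candidates per position — 1:braisku {ADV,VERB}; 2:braisku {ADV,VERB}; 3:shashulk {CONJ,VERB}; 4:shashulk {CONJ,VERB}; 5:droinont {ADV}; 6:spiak {VERB}; 7:zaalmzil {DET}; 8:specheit {CONJ}; 9:troizrus {PREP}; 10:troizrus {PREP}.
Word 4 cannot be CONJ — rule 2 would then fail for every completion. It is VERB.
Word 1 cannot be VERB — rule 4 would then fail for every completion. It is ADV.
Word 2 cannot be VERB — rule 4 would then fail for every completion. It is ADV.
Word 3 cannot be VERB — rule 4 would then fail for every completion. It is CONJ.
So the tagging must be: ADV ADV CONJ VERB ADV VERB DET CONJ PREP PREP.
Verifying each rule — rule 1 ✓; rule 2 ✓; rule 3 ✓; rule 4 ✓.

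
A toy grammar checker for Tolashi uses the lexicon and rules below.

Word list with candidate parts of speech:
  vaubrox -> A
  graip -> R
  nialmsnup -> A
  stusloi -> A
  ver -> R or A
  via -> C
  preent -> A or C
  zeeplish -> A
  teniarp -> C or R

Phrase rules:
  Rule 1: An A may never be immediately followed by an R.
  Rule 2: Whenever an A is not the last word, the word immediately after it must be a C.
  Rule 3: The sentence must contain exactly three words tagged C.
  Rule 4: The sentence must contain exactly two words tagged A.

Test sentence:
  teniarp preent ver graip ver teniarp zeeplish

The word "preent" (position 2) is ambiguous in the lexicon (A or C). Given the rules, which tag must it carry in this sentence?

C

Candidates per position — 1:teniarp {C,R}; 2:preent {A,C}; 3:ver {R,A}; 4:graip {R}; 5:ver {R,A}; 6:teniarp {C,R}; 7:zeeplish {A}.
If word 1 were R, no tagging could satisfy rule 3; so word 1 is C.
If word 2 were A, no tagging could satisfy rule 1; so word 2 is C.
If word 3 were A, no tagging could satisfy rule 1; so word 3 is R.
If word 5 were R, no tagging could satisfy rule 4; so word 5 is A.
If word 6 were R, no tagging could satisfy rule 1; so word 6 is C.
That leaves exactly one tagging: C C R R A C A.
Rule-by-rule: rule 1 ✓; rule 2 ✓; rule 3 ✓; rule 4 ✓.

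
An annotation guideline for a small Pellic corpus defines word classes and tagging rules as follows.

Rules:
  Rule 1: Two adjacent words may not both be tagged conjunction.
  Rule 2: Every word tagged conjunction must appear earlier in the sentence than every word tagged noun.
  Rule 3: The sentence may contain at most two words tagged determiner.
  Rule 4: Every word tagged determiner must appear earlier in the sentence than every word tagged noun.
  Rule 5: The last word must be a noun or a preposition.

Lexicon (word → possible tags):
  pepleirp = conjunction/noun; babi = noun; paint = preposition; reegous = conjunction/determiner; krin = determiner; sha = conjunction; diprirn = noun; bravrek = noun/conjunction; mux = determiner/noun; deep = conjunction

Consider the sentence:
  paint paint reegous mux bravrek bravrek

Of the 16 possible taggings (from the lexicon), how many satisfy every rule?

Candidates per position — 1:paint {preposition}; 2:paint {preposition}; 3:reegous {conjunction,determiner}; 4:mux {determiner,noun}; 5:bravrek {noun,conjunction}; 6:bravrek {noun,conjunction}.
There are 16 candidate sequences in total.
Checking each against the rules leaves 6 sequences.
Count = 6.

6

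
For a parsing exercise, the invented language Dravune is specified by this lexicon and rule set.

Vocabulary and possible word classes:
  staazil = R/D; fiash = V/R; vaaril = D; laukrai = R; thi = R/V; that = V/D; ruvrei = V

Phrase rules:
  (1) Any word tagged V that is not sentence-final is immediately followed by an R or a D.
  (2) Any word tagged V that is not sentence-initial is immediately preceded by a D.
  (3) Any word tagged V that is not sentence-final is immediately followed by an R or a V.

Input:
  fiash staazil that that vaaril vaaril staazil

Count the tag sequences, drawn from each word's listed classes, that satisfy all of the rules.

6

Candidates per position — 1:fiash {V,R}; 2:staazil {R,D}; 3:that {V,D}; 4:that {V,D}; 5:vaaril {D}; 6:vaaril {D}; 7:staazil {R,D}.
There are 32 candidate sequences in total.
Checking each against the rules leaves 6 sequences.
Count = 6.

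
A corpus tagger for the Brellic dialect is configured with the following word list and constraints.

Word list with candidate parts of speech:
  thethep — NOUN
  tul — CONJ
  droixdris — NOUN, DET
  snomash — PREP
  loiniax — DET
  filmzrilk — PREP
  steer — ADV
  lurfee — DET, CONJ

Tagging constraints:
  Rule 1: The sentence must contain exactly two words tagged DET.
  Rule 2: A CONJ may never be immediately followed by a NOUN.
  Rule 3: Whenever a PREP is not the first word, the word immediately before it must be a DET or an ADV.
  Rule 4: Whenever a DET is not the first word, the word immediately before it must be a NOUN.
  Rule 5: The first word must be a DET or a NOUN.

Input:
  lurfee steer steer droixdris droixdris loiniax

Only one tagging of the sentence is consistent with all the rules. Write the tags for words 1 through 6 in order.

DET ADV ADV NOUN NOUN DET

Candidates per position — 1:lurfee {DET,CONJ}; 2:steer {ADV}; 3:steer {ADV}; 4:droixdris {NOUN,DET}; 5:droixdris {NOUN,DET}; 6:loiniax {DET}.
Position 1: CONJ is ruled out by rule 5; that leaves DET.
Position 4: DET is ruled out by rule 1; that leaves NOUN.
Position 5: DET is ruled out by rule 1; that leaves NOUN.
The unique satisfying tagging is: DET ADV ADV NOUN NOUN DET.
Rule-by-rule: rule 1 holds; rule 2 holds; rule 3 holds; rule 4 holds; rule 5 holds.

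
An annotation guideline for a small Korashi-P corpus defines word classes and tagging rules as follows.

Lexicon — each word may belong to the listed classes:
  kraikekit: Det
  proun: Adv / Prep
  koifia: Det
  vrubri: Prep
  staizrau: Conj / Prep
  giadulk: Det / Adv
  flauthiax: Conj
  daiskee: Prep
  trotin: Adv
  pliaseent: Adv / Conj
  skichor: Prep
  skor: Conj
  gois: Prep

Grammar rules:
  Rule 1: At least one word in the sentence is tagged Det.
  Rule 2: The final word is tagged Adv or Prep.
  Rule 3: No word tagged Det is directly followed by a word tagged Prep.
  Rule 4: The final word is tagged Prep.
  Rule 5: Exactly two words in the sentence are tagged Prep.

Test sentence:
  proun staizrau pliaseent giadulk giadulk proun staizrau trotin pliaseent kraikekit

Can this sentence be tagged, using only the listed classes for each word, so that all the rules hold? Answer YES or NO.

NO

Candidates per position — 1:proun {Adv,Prep}; 2:staizrau {Conj,Prep}; 3:pliaseent {Adv,Conj}; 4:giadulk {Det,Adv}; 5:giadulk {Det,Adv}; 6:proun {Adv,Prep}; 7:staizrau {Conj,Prep}; 8:trotin {Adv}; 9:pliaseent {Adv,Conj}; 10:kraikekit {Det}.
Rule 2 cannot be satisfied by any choice of tags from the lexicon.
So there is no consistent tagging.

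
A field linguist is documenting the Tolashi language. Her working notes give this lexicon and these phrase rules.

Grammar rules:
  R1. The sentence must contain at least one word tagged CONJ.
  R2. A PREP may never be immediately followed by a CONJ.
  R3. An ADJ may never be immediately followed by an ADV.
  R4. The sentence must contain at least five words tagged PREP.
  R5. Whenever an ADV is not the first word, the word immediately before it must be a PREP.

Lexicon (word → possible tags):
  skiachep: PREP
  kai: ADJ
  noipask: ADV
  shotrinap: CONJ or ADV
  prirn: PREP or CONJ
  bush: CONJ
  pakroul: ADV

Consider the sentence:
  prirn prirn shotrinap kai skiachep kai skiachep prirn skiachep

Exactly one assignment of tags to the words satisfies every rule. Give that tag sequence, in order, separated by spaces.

Candidates per position — 1:prirn {PREP,CONJ}; 2:prirn {PREP,CONJ}; 3:shotrinap {CONJ,ADV}; 4:kai {ADJ}; 5:skiachep {PREP}; 6:kai {ADJ}; 7:skiachep {PREP}; 8:prirn {PREP,CONJ}; 9:skiachep {PREP}.
If word 8 were CONJ, no tagging could satisfy rule 2; so word 8 is PREP.
The remaining ambiguous positions (1, 2, 3) are resolved jointly — only one combination satisfies every rule.
The unique satisfying tagging is: CONJ PREP ADV ADJ PREP ADJ PREP PREP PREP.
Rule-by-rule: rule 1 ✓; rule 2 ✓; rule 3 ✓; rule 4 ✓; rule 5 ✓.

CONJ PREP ADV ADJ PREP ADJ PREP PREP PREP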